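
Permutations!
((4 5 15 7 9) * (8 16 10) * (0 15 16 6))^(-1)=[6, 1, 2, 3, 9, 4, 8, 15, 10, 7, 16, 11, 12, 13, 14, 0, 5]=(0 6 8 10 16 5 4 9 7 15)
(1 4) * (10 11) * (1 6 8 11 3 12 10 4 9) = (1 9)(3 12 10)(4 6 8 11) = [0, 9, 2, 12, 6, 5, 8, 7, 11, 1, 3, 4, 10]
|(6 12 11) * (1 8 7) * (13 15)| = 6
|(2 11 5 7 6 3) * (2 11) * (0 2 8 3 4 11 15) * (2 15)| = |(0 15)(2 8 3)(4 11 5 7 6)| = 30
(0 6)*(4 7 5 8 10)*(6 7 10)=(0 7 5 8 6)(4 10)=[7, 1, 2, 3, 10, 8, 0, 5, 6, 9, 4]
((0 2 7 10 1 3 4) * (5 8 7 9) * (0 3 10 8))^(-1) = (0 5 9 2)(1 10)(3 4)(7 8) = [5, 10, 0, 4, 3, 9, 6, 8, 7, 2, 1]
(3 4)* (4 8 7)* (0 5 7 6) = [5, 1, 2, 8, 3, 7, 0, 4, 6] = (0 5 7 4 3 8 6)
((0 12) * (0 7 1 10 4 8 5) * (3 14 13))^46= (0 8 10 7)(1 12 5 4)(3 14 13)= [8, 12, 2, 14, 1, 4, 6, 0, 10, 9, 7, 11, 5, 3, 13]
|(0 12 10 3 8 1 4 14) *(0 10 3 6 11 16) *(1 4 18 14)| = 12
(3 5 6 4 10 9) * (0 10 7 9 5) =(0 10 5 6 4 7 9 3) =[10, 1, 2, 0, 7, 6, 4, 9, 8, 3, 5]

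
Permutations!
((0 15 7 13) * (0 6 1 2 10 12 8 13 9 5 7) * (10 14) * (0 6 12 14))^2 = (0 6 2 15 1)(5 9 7)(8 12 13) = [6, 0, 15, 3, 4, 9, 2, 5, 12, 7, 10, 11, 13, 8, 14, 1]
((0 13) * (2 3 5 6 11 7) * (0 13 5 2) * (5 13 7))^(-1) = [7, 1, 3, 2, 4, 11, 5, 13, 8, 9, 10, 6, 12, 0] = (0 7 13)(2 3)(5 11 6)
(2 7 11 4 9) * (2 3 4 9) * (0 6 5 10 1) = [6, 0, 7, 4, 2, 10, 5, 11, 8, 3, 1, 9] = (0 6 5 10 1)(2 7 11 9 3 4)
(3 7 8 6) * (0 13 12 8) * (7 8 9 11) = [13, 1, 2, 8, 4, 5, 3, 0, 6, 11, 10, 7, 9, 12] = (0 13 12 9 11 7)(3 8 6)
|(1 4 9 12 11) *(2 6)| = |(1 4 9 12 11)(2 6)| = 10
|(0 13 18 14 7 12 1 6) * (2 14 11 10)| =|(0 13 18 11 10 2 14 7 12 1 6)| =11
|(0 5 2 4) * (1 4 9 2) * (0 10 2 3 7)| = 9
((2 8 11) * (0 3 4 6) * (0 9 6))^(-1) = (0 4 3)(2 11 8)(6 9) = [4, 1, 11, 0, 3, 5, 9, 7, 2, 6, 10, 8]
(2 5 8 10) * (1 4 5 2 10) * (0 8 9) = (10)(0 8 1 4 5 9) = [8, 4, 2, 3, 5, 9, 6, 7, 1, 0, 10]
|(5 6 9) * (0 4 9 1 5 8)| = |(0 4 9 8)(1 5 6)| = 12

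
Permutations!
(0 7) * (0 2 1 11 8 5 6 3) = (0 7 2 1 11 8 5 6 3) = [7, 11, 1, 0, 4, 6, 3, 2, 5, 9, 10, 8]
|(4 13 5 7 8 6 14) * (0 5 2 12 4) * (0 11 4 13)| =|(0 5 7 8 6 14 11 4)(2 12 13)| =24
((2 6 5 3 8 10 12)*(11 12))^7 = (2 12 11 10 8 3 5 6) = [0, 1, 12, 5, 4, 6, 2, 7, 3, 9, 8, 10, 11]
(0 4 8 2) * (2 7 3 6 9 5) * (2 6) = (0 4 8 7 3 2)(5 6 9) = [4, 1, 0, 2, 8, 6, 9, 3, 7, 5]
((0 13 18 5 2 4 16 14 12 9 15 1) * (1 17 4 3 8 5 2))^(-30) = (0 18 3 5)(1 13 2 8)(4 15 12 16 17 9 14) = [18, 13, 8, 5, 15, 0, 6, 7, 1, 14, 10, 11, 16, 2, 4, 12, 17, 9, 3]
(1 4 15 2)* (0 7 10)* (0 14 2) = [7, 4, 1, 3, 15, 5, 6, 10, 8, 9, 14, 11, 12, 13, 2, 0] = (0 7 10 14 2 1 4 15)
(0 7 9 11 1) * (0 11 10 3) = (0 7 9 10 3)(1 11) = [7, 11, 2, 0, 4, 5, 6, 9, 8, 10, 3, 1]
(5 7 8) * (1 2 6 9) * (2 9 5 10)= [0, 9, 6, 3, 4, 7, 5, 8, 10, 1, 2]= (1 9)(2 6 5 7 8 10)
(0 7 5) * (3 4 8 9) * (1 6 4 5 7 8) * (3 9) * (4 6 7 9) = (0 8 3 5)(1 7 9 4) = [8, 7, 2, 5, 1, 0, 6, 9, 3, 4]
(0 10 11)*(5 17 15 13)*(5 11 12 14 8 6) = (0 10 12 14 8 6 5 17 15 13 11) = [10, 1, 2, 3, 4, 17, 5, 7, 6, 9, 12, 0, 14, 11, 8, 13, 16, 15]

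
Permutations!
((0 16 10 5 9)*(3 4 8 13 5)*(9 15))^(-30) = [0, 1, 2, 3, 4, 5, 6, 7, 8, 9, 10, 11, 12, 13, 14, 15, 16] = (16)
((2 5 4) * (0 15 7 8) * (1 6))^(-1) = (0 8 7 15)(1 6)(2 4 5) = [8, 6, 4, 3, 5, 2, 1, 15, 7, 9, 10, 11, 12, 13, 14, 0]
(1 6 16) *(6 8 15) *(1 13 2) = (1 8 15 6 16 13 2) = [0, 8, 1, 3, 4, 5, 16, 7, 15, 9, 10, 11, 12, 2, 14, 6, 13]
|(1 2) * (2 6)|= 3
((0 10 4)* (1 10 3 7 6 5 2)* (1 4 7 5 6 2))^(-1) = (0 4 2 7 10 1 5 3) = [4, 5, 7, 0, 2, 3, 6, 10, 8, 9, 1]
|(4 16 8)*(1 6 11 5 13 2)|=6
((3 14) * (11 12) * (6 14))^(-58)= [0, 1, 2, 14, 4, 5, 3, 7, 8, 9, 10, 11, 12, 13, 6]= (3 14 6)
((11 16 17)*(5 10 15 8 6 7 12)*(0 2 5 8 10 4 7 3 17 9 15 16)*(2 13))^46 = (0 17 6 12 4 2)(3 8 7 5 13 11)(9 10)(15 16) = [17, 1, 0, 8, 2, 13, 12, 5, 7, 10, 9, 3, 4, 11, 14, 16, 15, 6]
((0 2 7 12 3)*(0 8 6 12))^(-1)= (0 7 2)(3 12 6 8)= [7, 1, 0, 12, 4, 5, 8, 2, 3, 9, 10, 11, 6]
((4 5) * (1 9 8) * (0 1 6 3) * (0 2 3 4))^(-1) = (0 5 4 6 8 9 1)(2 3) = [5, 0, 3, 2, 6, 4, 8, 7, 9, 1]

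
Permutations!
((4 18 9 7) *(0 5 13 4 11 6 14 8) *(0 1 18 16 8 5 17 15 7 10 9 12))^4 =[11, 17, 2, 3, 18, 8, 4, 5, 0, 9, 10, 13, 7, 1, 16, 14, 12, 6, 15] =(0 11 13 1 17 6 4 18 15 14 16 12 7 5 8)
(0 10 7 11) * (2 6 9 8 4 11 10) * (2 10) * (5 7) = (0 10 5 7 2 6 9 8 4 11) = [10, 1, 6, 3, 11, 7, 9, 2, 4, 8, 5, 0]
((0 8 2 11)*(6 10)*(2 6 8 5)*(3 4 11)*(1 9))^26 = [2, 1, 4, 11, 0, 3, 8, 7, 10, 9, 6, 5] = (0 2 4)(3 11 5)(6 8 10)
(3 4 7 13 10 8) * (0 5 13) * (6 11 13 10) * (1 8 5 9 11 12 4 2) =(0 9 11 13 6 12 4 7)(1 8 3 2)(5 10) =[9, 8, 1, 2, 7, 10, 12, 0, 3, 11, 5, 13, 4, 6]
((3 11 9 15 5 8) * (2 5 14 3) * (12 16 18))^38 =(2 8 5)(3 15 11 14 9)(12 18 16) =[0, 1, 8, 15, 4, 2, 6, 7, 5, 3, 10, 14, 18, 13, 9, 11, 12, 17, 16]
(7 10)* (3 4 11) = (3 4 11)(7 10) = [0, 1, 2, 4, 11, 5, 6, 10, 8, 9, 7, 3]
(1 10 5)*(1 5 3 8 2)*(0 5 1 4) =(0 5 1 10 3 8 2 4) =[5, 10, 4, 8, 0, 1, 6, 7, 2, 9, 3]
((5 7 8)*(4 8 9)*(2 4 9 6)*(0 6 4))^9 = (9)(4 8 5 7) = [0, 1, 2, 3, 8, 7, 6, 4, 5, 9]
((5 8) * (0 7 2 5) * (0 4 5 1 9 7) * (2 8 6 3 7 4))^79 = (1 8 3 5 9 2 7 6 4) = [0, 8, 7, 5, 1, 9, 4, 6, 3, 2]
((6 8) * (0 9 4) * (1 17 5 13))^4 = [9, 1, 2, 3, 0, 5, 6, 7, 8, 4, 10, 11, 12, 13, 14, 15, 16, 17] = (17)(0 9 4)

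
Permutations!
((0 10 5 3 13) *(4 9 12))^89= (0 13 3 5 10)(4 12 9)= [13, 1, 2, 5, 12, 10, 6, 7, 8, 4, 0, 11, 9, 3]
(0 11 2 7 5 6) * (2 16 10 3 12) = (0 11 16 10 3 12 2 7 5 6) = [11, 1, 7, 12, 4, 6, 0, 5, 8, 9, 3, 16, 2, 13, 14, 15, 10]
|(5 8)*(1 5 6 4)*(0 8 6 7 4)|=|(0 8 7 4 1 5 6)|=7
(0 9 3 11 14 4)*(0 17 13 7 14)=(0 9 3 11)(4 17 13 7 14)=[9, 1, 2, 11, 17, 5, 6, 14, 8, 3, 10, 0, 12, 7, 4, 15, 16, 13]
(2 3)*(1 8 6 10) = [0, 8, 3, 2, 4, 5, 10, 7, 6, 9, 1] = (1 8 6 10)(2 3)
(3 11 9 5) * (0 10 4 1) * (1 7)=[10, 0, 2, 11, 7, 3, 6, 1, 8, 5, 4, 9]=(0 10 4 7 1)(3 11 9 5)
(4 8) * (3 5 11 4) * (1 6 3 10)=(1 6 3 5 11 4 8 10)=[0, 6, 2, 5, 8, 11, 3, 7, 10, 9, 1, 4]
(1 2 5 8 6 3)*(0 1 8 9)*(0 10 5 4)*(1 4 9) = (0 4)(1 2 9 10 5)(3 8 6) = [4, 2, 9, 8, 0, 1, 3, 7, 6, 10, 5]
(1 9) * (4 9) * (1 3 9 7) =(1 4 7)(3 9) =[0, 4, 2, 9, 7, 5, 6, 1, 8, 3]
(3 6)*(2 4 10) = (2 4 10)(3 6) = [0, 1, 4, 6, 10, 5, 3, 7, 8, 9, 2]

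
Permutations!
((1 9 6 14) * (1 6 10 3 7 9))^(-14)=(14)(3 9)(7 10)=[0, 1, 2, 9, 4, 5, 6, 10, 8, 3, 7, 11, 12, 13, 14]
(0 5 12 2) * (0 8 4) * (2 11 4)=(0 5 12 11 4)(2 8)=[5, 1, 8, 3, 0, 12, 6, 7, 2, 9, 10, 4, 11]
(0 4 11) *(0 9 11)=(0 4)(9 11)=[4, 1, 2, 3, 0, 5, 6, 7, 8, 11, 10, 9]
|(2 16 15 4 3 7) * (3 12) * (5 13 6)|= |(2 16 15 4 12 3 7)(5 13 6)|= 21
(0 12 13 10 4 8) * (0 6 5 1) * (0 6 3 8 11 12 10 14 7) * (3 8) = (0 10 4 11 12 13 14 7)(1 6 5) = [10, 6, 2, 3, 11, 1, 5, 0, 8, 9, 4, 12, 13, 14, 7]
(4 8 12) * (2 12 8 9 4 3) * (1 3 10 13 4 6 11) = (1 3 2 12 10 13 4 9 6 11) = [0, 3, 12, 2, 9, 5, 11, 7, 8, 6, 13, 1, 10, 4]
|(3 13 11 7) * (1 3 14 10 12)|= 8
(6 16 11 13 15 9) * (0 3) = (0 3)(6 16 11 13 15 9) = [3, 1, 2, 0, 4, 5, 16, 7, 8, 6, 10, 13, 12, 15, 14, 9, 11]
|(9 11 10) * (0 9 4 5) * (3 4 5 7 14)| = |(0 9 11 10 5)(3 4 7 14)| = 20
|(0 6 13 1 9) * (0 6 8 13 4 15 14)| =|(0 8 13 1 9 6 4 15 14)| =9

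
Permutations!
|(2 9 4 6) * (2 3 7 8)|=|(2 9 4 6 3 7 8)|=7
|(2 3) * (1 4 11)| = 6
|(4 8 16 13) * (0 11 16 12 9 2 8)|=|(0 11 16 13 4)(2 8 12 9)|=20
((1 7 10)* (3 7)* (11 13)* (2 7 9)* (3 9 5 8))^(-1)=(1 10 7 2 9)(3 8 5)(11 13)=[0, 10, 9, 8, 4, 3, 6, 2, 5, 1, 7, 13, 12, 11]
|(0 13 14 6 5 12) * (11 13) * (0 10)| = |(0 11 13 14 6 5 12 10)| = 8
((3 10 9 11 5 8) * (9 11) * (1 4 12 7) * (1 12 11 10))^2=(12)(1 11 8)(3 4 5)=[0, 11, 2, 4, 5, 3, 6, 7, 1, 9, 10, 8, 12]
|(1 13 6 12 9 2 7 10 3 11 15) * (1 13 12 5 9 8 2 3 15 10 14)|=|(1 12 8 2 7 14)(3 11 10 15 13 6 5 9)|=24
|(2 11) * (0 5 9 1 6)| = |(0 5 9 1 6)(2 11)| = 10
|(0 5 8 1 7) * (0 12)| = 6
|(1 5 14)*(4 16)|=6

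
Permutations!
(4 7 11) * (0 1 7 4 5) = (0 1 7 11 5) = [1, 7, 2, 3, 4, 0, 6, 11, 8, 9, 10, 5]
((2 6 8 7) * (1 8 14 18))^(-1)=[0, 18, 7, 3, 4, 5, 2, 8, 1, 9, 10, 11, 12, 13, 6, 15, 16, 17, 14]=(1 18 14 6 2 7 8)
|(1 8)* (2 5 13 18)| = 4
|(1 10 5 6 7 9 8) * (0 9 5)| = |(0 9 8 1 10)(5 6 7)| = 15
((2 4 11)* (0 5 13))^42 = (13) = [0, 1, 2, 3, 4, 5, 6, 7, 8, 9, 10, 11, 12, 13]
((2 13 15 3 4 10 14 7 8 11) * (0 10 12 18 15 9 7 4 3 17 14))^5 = (0 10)(2 11 8 7 9 13)(4 14 17 15 18 12) = [10, 1, 11, 3, 14, 5, 6, 9, 7, 13, 0, 8, 4, 2, 17, 18, 16, 15, 12]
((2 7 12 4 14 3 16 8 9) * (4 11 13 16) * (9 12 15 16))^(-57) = [0, 1, 11, 3, 4, 5, 6, 13, 7, 12, 10, 16, 15, 8, 14, 9, 2] = (2 11 16)(7 13 8)(9 12 15)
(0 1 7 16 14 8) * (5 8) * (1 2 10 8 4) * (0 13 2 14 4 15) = [14, 7, 10, 3, 1, 15, 6, 16, 13, 9, 8, 11, 12, 2, 5, 0, 4] = (0 14 5 15)(1 7 16 4)(2 10 8 13)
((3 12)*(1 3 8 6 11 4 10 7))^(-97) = (1 12 6 4 7 3 8 11 10) = [0, 12, 2, 8, 7, 5, 4, 3, 11, 9, 1, 10, 6]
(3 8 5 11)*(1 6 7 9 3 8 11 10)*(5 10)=[0, 6, 2, 11, 4, 5, 7, 9, 10, 3, 1, 8]=(1 6 7 9 3 11 8 10)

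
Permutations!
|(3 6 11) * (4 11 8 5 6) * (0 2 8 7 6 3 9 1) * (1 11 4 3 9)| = 14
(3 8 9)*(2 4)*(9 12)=[0, 1, 4, 8, 2, 5, 6, 7, 12, 3, 10, 11, 9]=(2 4)(3 8 12 9)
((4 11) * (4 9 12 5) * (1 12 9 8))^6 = (12) = [0, 1, 2, 3, 4, 5, 6, 7, 8, 9, 10, 11, 12]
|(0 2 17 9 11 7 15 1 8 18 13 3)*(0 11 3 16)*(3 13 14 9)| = |(0 2 17 3 11 7 15 1 8 18 14 9 13 16)| = 14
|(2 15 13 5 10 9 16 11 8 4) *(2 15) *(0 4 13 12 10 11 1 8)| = 12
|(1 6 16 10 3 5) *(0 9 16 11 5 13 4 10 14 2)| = |(0 9 16 14 2)(1 6 11 5)(3 13 4 10)| = 20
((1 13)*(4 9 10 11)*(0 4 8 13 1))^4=(0 11 4 8 9 13 10)=[11, 1, 2, 3, 8, 5, 6, 7, 9, 13, 0, 4, 12, 10]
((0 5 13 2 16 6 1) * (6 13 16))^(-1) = (0 1 6 2 13 16 5) = [1, 6, 13, 3, 4, 0, 2, 7, 8, 9, 10, 11, 12, 16, 14, 15, 5]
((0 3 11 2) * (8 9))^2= (0 11)(2 3)= [11, 1, 3, 2, 4, 5, 6, 7, 8, 9, 10, 0]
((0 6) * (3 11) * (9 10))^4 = [0, 1, 2, 3, 4, 5, 6, 7, 8, 9, 10, 11] = (11)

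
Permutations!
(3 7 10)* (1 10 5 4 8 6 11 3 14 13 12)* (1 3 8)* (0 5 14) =(0 5 4 1 10)(3 7 14 13 12)(6 11 8) =[5, 10, 2, 7, 1, 4, 11, 14, 6, 9, 0, 8, 3, 12, 13]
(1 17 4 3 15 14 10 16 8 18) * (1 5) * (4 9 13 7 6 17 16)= (1 16 8 18 5)(3 15 14 10 4)(6 17 9 13 7)= [0, 16, 2, 15, 3, 1, 17, 6, 18, 13, 4, 11, 12, 7, 10, 14, 8, 9, 5]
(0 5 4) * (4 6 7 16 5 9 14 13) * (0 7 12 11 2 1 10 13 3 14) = [9, 10, 1, 14, 7, 6, 12, 16, 8, 0, 13, 2, 11, 4, 3, 15, 5] = (0 9)(1 10 13 4 7 16 5 6 12 11 2)(3 14)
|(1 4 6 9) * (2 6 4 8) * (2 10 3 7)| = |(1 8 10 3 7 2 6 9)| = 8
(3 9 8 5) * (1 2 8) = [0, 2, 8, 9, 4, 3, 6, 7, 5, 1] = (1 2 8 5 3 9)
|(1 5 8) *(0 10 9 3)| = |(0 10 9 3)(1 5 8)| = 12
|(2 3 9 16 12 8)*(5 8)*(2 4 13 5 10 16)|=|(2 3 9)(4 13 5 8)(10 16 12)|=12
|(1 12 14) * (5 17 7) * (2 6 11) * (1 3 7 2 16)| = 11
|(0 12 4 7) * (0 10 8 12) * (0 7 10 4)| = |(0 7 4 10 8 12)| = 6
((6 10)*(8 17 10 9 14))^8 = (6 14 17)(8 10 9) = [0, 1, 2, 3, 4, 5, 14, 7, 10, 8, 9, 11, 12, 13, 17, 15, 16, 6]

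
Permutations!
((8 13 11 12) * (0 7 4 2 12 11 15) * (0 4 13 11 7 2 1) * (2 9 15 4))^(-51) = (0 12 13 9 8 4 15 11 1 2 7) = [12, 2, 7, 3, 15, 5, 6, 0, 4, 8, 10, 1, 13, 9, 14, 11]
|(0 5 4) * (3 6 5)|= |(0 3 6 5 4)|= 5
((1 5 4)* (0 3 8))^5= (0 8 3)(1 4 5)= [8, 4, 2, 0, 5, 1, 6, 7, 3]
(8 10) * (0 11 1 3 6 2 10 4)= (0 11 1 3 6 2 10 8 4)= [11, 3, 10, 6, 0, 5, 2, 7, 4, 9, 8, 1]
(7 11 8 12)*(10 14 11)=(7 10 14 11 8 12)=[0, 1, 2, 3, 4, 5, 6, 10, 12, 9, 14, 8, 7, 13, 11]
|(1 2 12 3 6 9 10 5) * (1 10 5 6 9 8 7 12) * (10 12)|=4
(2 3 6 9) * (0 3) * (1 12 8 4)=(0 3 6 9 2)(1 12 8 4)=[3, 12, 0, 6, 1, 5, 9, 7, 4, 2, 10, 11, 8]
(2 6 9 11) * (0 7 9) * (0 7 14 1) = (0 14 1)(2 6 7 9 11) = [14, 0, 6, 3, 4, 5, 7, 9, 8, 11, 10, 2, 12, 13, 1]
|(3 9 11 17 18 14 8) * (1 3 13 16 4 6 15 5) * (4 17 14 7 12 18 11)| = |(1 3 9 4 6 15 5)(7 12 18)(8 13 16 17 11 14)| = 42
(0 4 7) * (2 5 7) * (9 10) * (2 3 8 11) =[4, 1, 5, 8, 3, 7, 6, 0, 11, 10, 9, 2] =(0 4 3 8 11 2 5 7)(9 10)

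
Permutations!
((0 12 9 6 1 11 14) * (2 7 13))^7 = (14)(2 7 13) = [0, 1, 7, 3, 4, 5, 6, 13, 8, 9, 10, 11, 12, 2, 14]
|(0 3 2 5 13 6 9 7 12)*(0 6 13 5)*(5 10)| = |(13)(0 3 2)(5 10)(6 9 7 12)| = 12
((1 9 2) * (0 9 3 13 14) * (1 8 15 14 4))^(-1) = [14, 4, 9, 1, 13, 5, 6, 7, 2, 0, 10, 11, 12, 3, 15, 8] = (0 14 15 8 2 9)(1 4 13 3)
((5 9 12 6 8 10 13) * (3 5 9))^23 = (3 5)(6 12 9 13 10 8) = [0, 1, 2, 5, 4, 3, 12, 7, 6, 13, 8, 11, 9, 10]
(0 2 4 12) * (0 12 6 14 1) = (0 2 4 6 14 1) = [2, 0, 4, 3, 6, 5, 14, 7, 8, 9, 10, 11, 12, 13, 1]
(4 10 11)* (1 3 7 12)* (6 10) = (1 3 7 12)(4 6 10 11) = [0, 3, 2, 7, 6, 5, 10, 12, 8, 9, 11, 4, 1]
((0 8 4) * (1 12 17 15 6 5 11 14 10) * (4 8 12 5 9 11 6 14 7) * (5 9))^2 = [17, 11, 2, 3, 12, 5, 6, 0, 8, 7, 9, 4, 15, 13, 1, 10, 16, 14] = (0 17 14 1 11 4 12 15 10 9 7)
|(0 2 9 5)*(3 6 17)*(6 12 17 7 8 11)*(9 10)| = |(0 2 10 9 5)(3 12 17)(6 7 8 11)| = 60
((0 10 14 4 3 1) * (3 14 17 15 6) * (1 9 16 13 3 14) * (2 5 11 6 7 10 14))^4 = (17) = [0, 1, 2, 3, 4, 5, 6, 7, 8, 9, 10, 11, 12, 13, 14, 15, 16, 17]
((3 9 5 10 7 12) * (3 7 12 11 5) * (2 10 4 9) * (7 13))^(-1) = [0, 1, 3, 9, 5, 11, 6, 13, 8, 4, 2, 7, 10, 12] = (2 3 9 4 5 11 7 13 12 10)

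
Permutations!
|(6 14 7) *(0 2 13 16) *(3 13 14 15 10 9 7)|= 30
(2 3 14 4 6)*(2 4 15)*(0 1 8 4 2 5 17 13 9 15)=(0 1 8 4 6 2 3 14)(5 17 13 9 15)=[1, 8, 3, 14, 6, 17, 2, 7, 4, 15, 10, 11, 12, 9, 0, 5, 16, 13]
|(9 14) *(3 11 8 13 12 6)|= 6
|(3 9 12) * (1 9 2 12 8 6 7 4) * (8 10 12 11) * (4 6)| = |(1 9 10 12 3 2 11 8 4)(6 7)| = 18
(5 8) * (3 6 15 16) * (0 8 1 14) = (0 8 5 1 14)(3 6 15 16) = [8, 14, 2, 6, 4, 1, 15, 7, 5, 9, 10, 11, 12, 13, 0, 16, 3]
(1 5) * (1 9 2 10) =(1 5 9 2 10) =[0, 5, 10, 3, 4, 9, 6, 7, 8, 2, 1]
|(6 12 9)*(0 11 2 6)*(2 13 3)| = 8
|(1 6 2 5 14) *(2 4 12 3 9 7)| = |(1 6 4 12 3 9 7 2 5 14)| = 10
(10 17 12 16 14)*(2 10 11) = (2 10 17 12 16 14 11) = [0, 1, 10, 3, 4, 5, 6, 7, 8, 9, 17, 2, 16, 13, 11, 15, 14, 12]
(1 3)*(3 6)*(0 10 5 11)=(0 10 5 11)(1 6 3)=[10, 6, 2, 1, 4, 11, 3, 7, 8, 9, 5, 0]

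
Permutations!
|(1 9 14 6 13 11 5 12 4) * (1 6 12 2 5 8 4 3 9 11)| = |(1 11 8 4 6 13)(2 5)(3 9 14 12)| = 12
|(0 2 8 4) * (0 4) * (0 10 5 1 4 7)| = 8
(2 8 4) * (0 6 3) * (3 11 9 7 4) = (0 6 11 9 7 4 2 8 3) = [6, 1, 8, 0, 2, 5, 11, 4, 3, 7, 10, 9]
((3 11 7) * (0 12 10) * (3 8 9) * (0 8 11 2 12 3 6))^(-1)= (0 6 9 8 10 12 2 3)(7 11)= [6, 1, 3, 0, 4, 5, 9, 11, 10, 8, 12, 7, 2]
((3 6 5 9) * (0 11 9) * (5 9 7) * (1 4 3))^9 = [11, 9, 2, 4, 1, 0, 3, 5, 8, 6, 10, 7] = (0 11 7 5)(1 9 6 3 4)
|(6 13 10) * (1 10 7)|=|(1 10 6 13 7)|=5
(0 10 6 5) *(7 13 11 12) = (0 10 6 5)(7 13 11 12) = [10, 1, 2, 3, 4, 0, 5, 13, 8, 9, 6, 12, 7, 11]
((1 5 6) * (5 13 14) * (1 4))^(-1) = (1 4 6 5 14 13) = [0, 4, 2, 3, 6, 14, 5, 7, 8, 9, 10, 11, 12, 1, 13]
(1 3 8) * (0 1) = (0 1 3 8) = [1, 3, 2, 8, 4, 5, 6, 7, 0]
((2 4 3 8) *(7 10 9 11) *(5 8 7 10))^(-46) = [0, 1, 3, 5, 7, 2, 6, 8, 4, 10, 11, 9] = (2 3 5)(4 7 8)(9 10 11)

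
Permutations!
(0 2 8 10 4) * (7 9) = (0 2 8 10 4)(7 9) = [2, 1, 8, 3, 0, 5, 6, 9, 10, 7, 4]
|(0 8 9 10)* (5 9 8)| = 4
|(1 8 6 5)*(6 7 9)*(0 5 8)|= |(0 5 1)(6 8 7 9)|= 12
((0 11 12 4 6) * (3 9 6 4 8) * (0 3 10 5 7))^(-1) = (0 7 5 10 8 12 11)(3 6 9) = [7, 1, 2, 6, 4, 10, 9, 5, 12, 3, 8, 0, 11]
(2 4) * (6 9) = (2 4)(6 9) = [0, 1, 4, 3, 2, 5, 9, 7, 8, 6]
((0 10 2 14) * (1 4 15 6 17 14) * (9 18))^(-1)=(0 14 17 6 15 4 1 2 10)(9 18)=[14, 2, 10, 3, 1, 5, 15, 7, 8, 18, 0, 11, 12, 13, 17, 4, 16, 6, 9]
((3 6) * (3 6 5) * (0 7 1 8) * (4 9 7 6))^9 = [4, 0, 2, 5, 7, 3, 9, 8, 6, 1] = (0 4 7 8 6 9 1)(3 5)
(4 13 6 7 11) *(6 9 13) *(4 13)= [0, 1, 2, 3, 6, 5, 7, 11, 8, 4, 10, 13, 12, 9]= (4 6 7 11 13 9)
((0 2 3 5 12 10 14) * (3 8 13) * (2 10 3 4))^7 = (0 10 14)(2 4 13 8)(3 5 12) = [10, 1, 4, 5, 13, 12, 6, 7, 2, 9, 14, 11, 3, 8, 0]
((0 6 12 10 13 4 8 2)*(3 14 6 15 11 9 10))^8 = [2, 1, 8, 3, 13, 5, 6, 7, 4, 11, 9, 15, 12, 10, 14, 0] = (0 2 8 4 13 10 9 11 15)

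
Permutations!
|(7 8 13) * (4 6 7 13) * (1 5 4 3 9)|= |(13)(1 5 4 6 7 8 3 9)|= 8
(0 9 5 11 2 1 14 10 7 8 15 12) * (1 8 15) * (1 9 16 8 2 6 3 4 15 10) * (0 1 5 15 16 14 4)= (0 14 5 11 6 3)(1 4 16 8 9 15 12)(7 10)= [14, 4, 2, 0, 16, 11, 3, 10, 9, 15, 7, 6, 1, 13, 5, 12, 8]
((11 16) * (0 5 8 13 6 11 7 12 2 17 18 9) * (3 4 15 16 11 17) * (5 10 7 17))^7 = (0 15 7 17 2 9 4 10 16 12 18 3)(5 6 13 8) = [15, 1, 9, 0, 10, 6, 13, 17, 5, 4, 16, 11, 18, 8, 14, 7, 12, 2, 3]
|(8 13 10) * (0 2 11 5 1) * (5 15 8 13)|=|(0 2 11 15 8 5 1)(10 13)|=14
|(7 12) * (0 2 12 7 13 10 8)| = |(0 2 12 13 10 8)| = 6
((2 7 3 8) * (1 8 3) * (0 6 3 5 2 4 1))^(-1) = (0 7 2 5 3 6)(1 4 8) = [7, 4, 5, 6, 8, 3, 0, 2, 1]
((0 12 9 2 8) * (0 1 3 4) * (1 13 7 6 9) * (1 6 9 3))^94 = (0 4 3 6 12)(2 9 7 13 8) = [4, 1, 9, 6, 3, 5, 12, 13, 2, 7, 10, 11, 0, 8]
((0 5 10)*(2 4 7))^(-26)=[5, 1, 4, 3, 7, 10, 6, 2, 8, 9, 0]=(0 5 10)(2 4 7)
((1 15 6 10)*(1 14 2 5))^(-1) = (1 5 2 14 10 6 15) = [0, 5, 14, 3, 4, 2, 15, 7, 8, 9, 6, 11, 12, 13, 10, 1]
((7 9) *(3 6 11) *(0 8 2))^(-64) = (0 2 8)(3 11 6) = [2, 1, 8, 11, 4, 5, 3, 7, 0, 9, 10, 6]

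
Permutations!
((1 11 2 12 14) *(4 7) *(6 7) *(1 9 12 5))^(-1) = [0, 5, 11, 3, 7, 2, 4, 6, 8, 14, 10, 1, 9, 13, 12] = (1 5 2 11)(4 7 6)(9 14 12)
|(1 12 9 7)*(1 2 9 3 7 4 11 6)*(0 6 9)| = 21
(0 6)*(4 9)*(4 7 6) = [4, 1, 2, 3, 9, 5, 0, 6, 8, 7] = (0 4 9 7 6)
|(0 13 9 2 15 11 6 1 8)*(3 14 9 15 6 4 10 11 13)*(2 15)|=|(0 3 14 9 15 13 2 6 1 8)(4 10 11)|=30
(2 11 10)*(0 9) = [9, 1, 11, 3, 4, 5, 6, 7, 8, 0, 2, 10] = (0 9)(2 11 10)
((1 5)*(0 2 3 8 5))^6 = (8) = [0, 1, 2, 3, 4, 5, 6, 7, 8]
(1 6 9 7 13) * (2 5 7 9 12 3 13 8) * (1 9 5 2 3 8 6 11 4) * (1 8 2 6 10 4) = (1 11)(2 6 12)(3 13 9 5 7 10 4 8) = [0, 11, 6, 13, 8, 7, 12, 10, 3, 5, 4, 1, 2, 9]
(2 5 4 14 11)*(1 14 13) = (1 14 11 2 5 4 13) = [0, 14, 5, 3, 13, 4, 6, 7, 8, 9, 10, 2, 12, 1, 11]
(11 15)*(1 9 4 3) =(1 9 4 3)(11 15) =[0, 9, 2, 1, 3, 5, 6, 7, 8, 4, 10, 15, 12, 13, 14, 11]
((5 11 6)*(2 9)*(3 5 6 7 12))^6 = [0, 1, 2, 5, 4, 11, 6, 12, 8, 9, 10, 7, 3] = (3 5 11 7 12)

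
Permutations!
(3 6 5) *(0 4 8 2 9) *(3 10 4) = (0 3 6 5 10 4 8 2 9) = [3, 1, 9, 6, 8, 10, 5, 7, 2, 0, 4]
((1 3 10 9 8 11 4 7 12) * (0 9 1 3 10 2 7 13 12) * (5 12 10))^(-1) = [7, 10, 3, 12, 11, 1, 6, 2, 9, 0, 13, 8, 5, 4] = (0 7 2 3 12 5 1 10 13 4 11 8 9)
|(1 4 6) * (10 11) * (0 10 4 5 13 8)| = 9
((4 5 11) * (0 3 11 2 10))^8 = (0 3 11 4 5 2 10) = [3, 1, 10, 11, 5, 2, 6, 7, 8, 9, 0, 4]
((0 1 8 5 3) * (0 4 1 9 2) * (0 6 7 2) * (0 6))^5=(9)=[0, 1, 2, 3, 4, 5, 6, 7, 8, 9]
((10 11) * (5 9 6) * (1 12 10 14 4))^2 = (1 10 14)(4 12 11)(5 6 9) = [0, 10, 2, 3, 12, 6, 9, 7, 8, 5, 14, 4, 11, 13, 1]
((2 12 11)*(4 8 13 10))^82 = [0, 1, 12, 3, 13, 5, 6, 7, 10, 9, 8, 2, 11, 4] = (2 12 11)(4 13)(8 10)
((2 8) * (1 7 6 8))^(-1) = (1 2 8 6 7) = [0, 2, 8, 3, 4, 5, 7, 1, 6]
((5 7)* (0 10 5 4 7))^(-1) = (0 5 10)(4 7) = [5, 1, 2, 3, 7, 10, 6, 4, 8, 9, 0]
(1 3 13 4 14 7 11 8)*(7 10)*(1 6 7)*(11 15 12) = [0, 3, 2, 13, 14, 5, 7, 15, 6, 9, 1, 8, 11, 4, 10, 12] = (1 3 13 4 14 10)(6 7 15 12 11 8)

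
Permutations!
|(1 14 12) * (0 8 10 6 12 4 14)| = 6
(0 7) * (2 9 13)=[7, 1, 9, 3, 4, 5, 6, 0, 8, 13, 10, 11, 12, 2]=(0 7)(2 9 13)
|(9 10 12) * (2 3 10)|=|(2 3 10 12 9)|=5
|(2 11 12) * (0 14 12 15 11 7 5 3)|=14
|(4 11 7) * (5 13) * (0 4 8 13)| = |(0 4 11 7 8 13 5)| = 7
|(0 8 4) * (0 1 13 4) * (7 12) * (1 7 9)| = |(0 8)(1 13 4 7 12 9)| = 6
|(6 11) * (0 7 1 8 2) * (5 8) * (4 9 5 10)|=18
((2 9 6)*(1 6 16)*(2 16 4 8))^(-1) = (1 16 6)(2 8 4 9) = [0, 16, 8, 3, 9, 5, 1, 7, 4, 2, 10, 11, 12, 13, 14, 15, 6]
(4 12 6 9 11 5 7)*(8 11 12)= (4 8 11 5 7)(6 9 12)= [0, 1, 2, 3, 8, 7, 9, 4, 11, 12, 10, 5, 6]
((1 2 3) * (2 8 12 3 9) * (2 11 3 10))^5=(1 9 12 3 2 8 11 10)=[0, 9, 8, 2, 4, 5, 6, 7, 11, 12, 1, 10, 3]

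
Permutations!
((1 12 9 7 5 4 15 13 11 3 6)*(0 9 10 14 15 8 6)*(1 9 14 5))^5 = (0 3 11 13 15 14)(1 8 12 6 10 9 5 7 4) = [3, 8, 2, 11, 1, 7, 10, 4, 12, 5, 9, 13, 6, 15, 0, 14]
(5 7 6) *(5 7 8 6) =(5 8 6 7) =[0, 1, 2, 3, 4, 8, 7, 5, 6]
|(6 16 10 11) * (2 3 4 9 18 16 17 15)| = 11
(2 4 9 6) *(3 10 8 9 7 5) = (2 4 7 5 3 10 8 9 6) = [0, 1, 4, 10, 7, 3, 2, 5, 9, 6, 8]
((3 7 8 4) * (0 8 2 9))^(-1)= (0 9 2 7 3 4 8)= [9, 1, 7, 4, 8, 5, 6, 3, 0, 2]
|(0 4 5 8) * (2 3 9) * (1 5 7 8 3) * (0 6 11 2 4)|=|(1 5 3 9 4 7 8 6 11 2)|=10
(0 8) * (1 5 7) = (0 8)(1 5 7) = [8, 5, 2, 3, 4, 7, 6, 1, 0]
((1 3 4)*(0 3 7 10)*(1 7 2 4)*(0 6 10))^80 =(10)(0 1 4)(2 7 3) =[1, 4, 7, 2, 0, 5, 6, 3, 8, 9, 10]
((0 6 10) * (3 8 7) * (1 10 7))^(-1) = (0 10 1 8 3 7 6) = [10, 8, 2, 7, 4, 5, 0, 6, 3, 9, 1]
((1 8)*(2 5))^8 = (8) = [0, 1, 2, 3, 4, 5, 6, 7, 8]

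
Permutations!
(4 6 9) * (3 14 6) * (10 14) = [0, 1, 2, 10, 3, 5, 9, 7, 8, 4, 14, 11, 12, 13, 6] = (3 10 14 6 9 4)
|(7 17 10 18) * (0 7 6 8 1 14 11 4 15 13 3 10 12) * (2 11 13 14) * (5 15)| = 52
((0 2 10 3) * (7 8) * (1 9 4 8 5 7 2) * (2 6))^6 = [2, 10, 4, 6, 0, 5, 9, 7, 1, 3, 8] = (0 2 4)(1 10 8)(3 6 9)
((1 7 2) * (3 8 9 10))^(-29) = (1 7 2)(3 10 9 8) = [0, 7, 1, 10, 4, 5, 6, 2, 3, 8, 9]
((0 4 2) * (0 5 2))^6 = (5) = [0, 1, 2, 3, 4, 5]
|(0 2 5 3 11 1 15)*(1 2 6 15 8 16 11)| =|(0 6 15)(1 8 16 11 2 5 3)| =21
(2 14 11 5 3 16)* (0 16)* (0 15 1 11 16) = (1 11 5 3 15)(2 14 16) = [0, 11, 14, 15, 4, 3, 6, 7, 8, 9, 10, 5, 12, 13, 16, 1, 2]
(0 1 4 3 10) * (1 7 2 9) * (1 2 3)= (0 7 3 10)(1 4)(2 9)= [7, 4, 9, 10, 1, 5, 6, 3, 8, 2, 0]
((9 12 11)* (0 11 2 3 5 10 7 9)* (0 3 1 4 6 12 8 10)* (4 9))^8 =(1 2 12 6 4 7 10 8 9) =[0, 2, 12, 3, 7, 5, 4, 10, 9, 1, 8, 11, 6]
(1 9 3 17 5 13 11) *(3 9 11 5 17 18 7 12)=(1 11)(3 18 7 12)(5 13)=[0, 11, 2, 18, 4, 13, 6, 12, 8, 9, 10, 1, 3, 5, 14, 15, 16, 17, 7]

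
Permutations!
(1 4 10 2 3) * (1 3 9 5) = [0, 4, 9, 3, 10, 1, 6, 7, 8, 5, 2] = (1 4 10 2 9 5)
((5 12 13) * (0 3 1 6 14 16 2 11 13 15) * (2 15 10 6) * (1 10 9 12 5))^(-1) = [15, 13, 1, 0, 4, 5, 10, 7, 8, 12, 3, 2, 9, 11, 6, 16, 14] = (0 15 16 14 6 10 3)(1 13 11 2)(9 12)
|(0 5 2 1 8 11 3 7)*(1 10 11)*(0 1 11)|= 20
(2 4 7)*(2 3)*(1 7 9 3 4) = (1 7 4 9 3 2) = [0, 7, 1, 2, 9, 5, 6, 4, 8, 3]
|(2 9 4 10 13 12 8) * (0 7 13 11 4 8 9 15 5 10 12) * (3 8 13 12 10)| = 15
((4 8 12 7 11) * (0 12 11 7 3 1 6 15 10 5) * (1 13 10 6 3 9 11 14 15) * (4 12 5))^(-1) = (0 5)(1 6 15 14 8 4 10 13 3)(9 12 11) = [5, 6, 2, 1, 10, 0, 15, 7, 4, 12, 13, 9, 11, 3, 8, 14]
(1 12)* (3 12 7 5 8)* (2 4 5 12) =[0, 7, 4, 2, 5, 8, 6, 12, 3, 9, 10, 11, 1] =(1 7 12)(2 4 5 8 3)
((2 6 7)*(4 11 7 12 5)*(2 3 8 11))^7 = (2 12 4 6 5)(3 7 11 8) = [0, 1, 12, 7, 6, 2, 5, 11, 3, 9, 10, 8, 4]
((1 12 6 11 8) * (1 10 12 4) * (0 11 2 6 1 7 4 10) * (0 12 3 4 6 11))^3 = (1 4 2 12 3 6 8 10 7 11) = [0, 4, 12, 6, 2, 5, 8, 11, 10, 9, 7, 1, 3]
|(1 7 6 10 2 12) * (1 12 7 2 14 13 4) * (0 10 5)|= 10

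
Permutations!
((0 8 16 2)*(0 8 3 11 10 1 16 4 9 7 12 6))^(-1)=(0 6 12 7 9 4 8 2 16 1 10 11 3)=[6, 10, 16, 0, 8, 5, 12, 9, 2, 4, 11, 3, 7, 13, 14, 15, 1]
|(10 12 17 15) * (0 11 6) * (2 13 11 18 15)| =|(0 18 15 10 12 17 2 13 11 6)| =10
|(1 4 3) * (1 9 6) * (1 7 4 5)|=|(1 5)(3 9 6 7 4)|=10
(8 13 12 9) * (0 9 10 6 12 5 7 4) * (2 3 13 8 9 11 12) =[11, 1, 3, 13, 0, 7, 2, 4, 8, 9, 6, 12, 10, 5] =(0 11 12 10 6 2 3 13 5 7 4)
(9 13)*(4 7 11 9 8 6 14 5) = [0, 1, 2, 3, 7, 4, 14, 11, 6, 13, 10, 9, 12, 8, 5] = (4 7 11 9 13 8 6 14 5)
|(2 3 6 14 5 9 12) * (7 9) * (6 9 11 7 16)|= |(2 3 9 12)(5 16 6 14)(7 11)|= 4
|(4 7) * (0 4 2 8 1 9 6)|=|(0 4 7 2 8 1 9 6)|=8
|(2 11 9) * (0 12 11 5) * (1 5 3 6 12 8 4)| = 30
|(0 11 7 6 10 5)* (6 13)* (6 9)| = 8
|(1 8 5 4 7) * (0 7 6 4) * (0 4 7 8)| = 7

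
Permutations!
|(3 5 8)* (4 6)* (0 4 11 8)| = 7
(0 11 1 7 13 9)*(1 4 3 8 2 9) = (0 11 4 3 8 2 9)(1 7 13) = [11, 7, 9, 8, 3, 5, 6, 13, 2, 0, 10, 4, 12, 1]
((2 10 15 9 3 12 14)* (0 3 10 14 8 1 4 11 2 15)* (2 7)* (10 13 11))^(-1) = (0 10 4 1 8 12 3)(2 7 11 13 9 15 14) = [10, 8, 7, 0, 1, 5, 6, 11, 12, 15, 4, 13, 3, 9, 2, 14]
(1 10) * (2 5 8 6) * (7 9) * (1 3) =(1 10 3)(2 5 8 6)(7 9) =[0, 10, 5, 1, 4, 8, 2, 9, 6, 7, 3]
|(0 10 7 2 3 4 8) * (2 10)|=|(0 2 3 4 8)(7 10)|=10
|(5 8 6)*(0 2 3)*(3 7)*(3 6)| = 7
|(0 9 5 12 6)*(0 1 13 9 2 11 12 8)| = |(0 2 11 12 6 1 13 9 5 8)| = 10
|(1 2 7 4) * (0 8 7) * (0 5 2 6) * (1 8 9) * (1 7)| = 14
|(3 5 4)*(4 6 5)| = |(3 4)(5 6)| = 2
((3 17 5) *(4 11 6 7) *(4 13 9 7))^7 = (3 17 5)(4 11 6)(7 13 9) = [0, 1, 2, 17, 11, 3, 4, 13, 8, 7, 10, 6, 12, 9, 14, 15, 16, 5]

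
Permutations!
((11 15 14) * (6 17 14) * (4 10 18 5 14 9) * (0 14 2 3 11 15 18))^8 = (2 18 3 5 11) = [0, 1, 18, 5, 4, 11, 6, 7, 8, 9, 10, 2, 12, 13, 14, 15, 16, 17, 3]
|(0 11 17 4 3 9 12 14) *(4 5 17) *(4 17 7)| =|(0 11 17 5 7 4 3 9 12 14)| =10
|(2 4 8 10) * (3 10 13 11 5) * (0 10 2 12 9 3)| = |(0 10 12 9 3 2 4 8 13 11 5)| = 11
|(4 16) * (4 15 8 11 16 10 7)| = 12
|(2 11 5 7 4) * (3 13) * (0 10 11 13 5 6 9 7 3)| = |(0 10 11 6 9 7 4 2 13)(3 5)| = 18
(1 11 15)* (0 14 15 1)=(0 14 15)(1 11)=[14, 11, 2, 3, 4, 5, 6, 7, 8, 9, 10, 1, 12, 13, 15, 0]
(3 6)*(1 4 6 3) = (1 4 6) = [0, 4, 2, 3, 6, 5, 1]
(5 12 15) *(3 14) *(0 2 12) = (0 2 12 15 5)(3 14) = [2, 1, 12, 14, 4, 0, 6, 7, 8, 9, 10, 11, 15, 13, 3, 5]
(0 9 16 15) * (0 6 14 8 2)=(0 9 16 15 6 14 8 2)=[9, 1, 0, 3, 4, 5, 14, 7, 2, 16, 10, 11, 12, 13, 8, 6, 15]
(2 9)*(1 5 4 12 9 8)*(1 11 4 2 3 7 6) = [0, 5, 8, 7, 12, 2, 1, 6, 11, 3, 10, 4, 9] = (1 5 2 8 11 4 12 9 3 7 6)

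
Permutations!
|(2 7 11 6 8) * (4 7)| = 6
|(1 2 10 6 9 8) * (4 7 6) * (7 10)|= 6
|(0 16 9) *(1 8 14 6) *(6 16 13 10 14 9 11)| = 10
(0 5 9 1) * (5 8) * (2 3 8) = (0 2 3 8 5 9 1) = [2, 0, 3, 8, 4, 9, 6, 7, 5, 1]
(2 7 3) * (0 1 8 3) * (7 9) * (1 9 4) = [9, 8, 4, 2, 1, 5, 6, 0, 3, 7] = (0 9 7)(1 8 3 2 4)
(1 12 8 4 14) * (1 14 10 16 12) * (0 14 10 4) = (0 14 10 16 12 8) = [14, 1, 2, 3, 4, 5, 6, 7, 0, 9, 16, 11, 8, 13, 10, 15, 12]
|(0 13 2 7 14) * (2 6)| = 6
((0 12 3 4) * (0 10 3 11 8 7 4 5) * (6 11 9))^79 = (0 9 11 7 10 5 12 6 8 4 3) = [9, 1, 2, 0, 3, 12, 8, 10, 4, 11, 5, 7, 6]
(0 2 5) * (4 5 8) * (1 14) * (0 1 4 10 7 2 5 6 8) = (0 5 1 14 4 6 8 10 7 2) = [5, 14, 0, 3, 6, 1, 8, 2, 10, 9, 7, 11, 12, 13, 4]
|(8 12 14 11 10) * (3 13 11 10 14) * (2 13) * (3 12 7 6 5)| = 10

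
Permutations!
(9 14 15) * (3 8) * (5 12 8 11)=(3 11 5 12 8)(9 14 15)=[0, 1, 2, 11, 4, 12, 6, 7, 3, 14, 10, 5, 8, 13, 15, 9]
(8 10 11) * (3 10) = [0, 1, 2, 10, 4, 5, 6, 7, 3, 9, 11, 8] = (3 10 11 8)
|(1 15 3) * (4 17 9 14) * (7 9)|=|(1 15 3)(4 17 7 9 14)|=15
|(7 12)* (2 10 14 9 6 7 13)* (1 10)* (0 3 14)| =|(0 3 14 9 6 7 12 13 2 1 10)| =11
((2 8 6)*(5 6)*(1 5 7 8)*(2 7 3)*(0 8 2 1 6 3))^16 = (8)(1 5 3)(2 6 7) = [0, 5, 6, 1, 4, 3, 7, 2, 8]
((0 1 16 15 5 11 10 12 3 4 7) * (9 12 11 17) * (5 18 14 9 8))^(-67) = [7, 0, 2, 12, 3, 8, 6, 4, 17, 14, 11, 10, 9, 13, 18, 16, 1, 5, 15] = (0 7 4 3 12 9 14 18 15 16 1)(5 8 17)(10 11)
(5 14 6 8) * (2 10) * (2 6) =(2 10 6 8 5 14) =[0, 1, 10, 3, 4, 14, 8, 7, 5, 9, 6, 11, 12, 13, 2]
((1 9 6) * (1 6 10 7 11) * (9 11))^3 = (1 11) = [0, 11, 2, 3, 4, 5, 6, 7, 8, 9, 10, 1]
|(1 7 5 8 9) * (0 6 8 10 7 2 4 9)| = 12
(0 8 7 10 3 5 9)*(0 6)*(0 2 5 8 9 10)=(0 9 6 2 5 10 3 8 7)=[9, 1, 5, 8, 4, 10, 2, 0, 7, 6, 3]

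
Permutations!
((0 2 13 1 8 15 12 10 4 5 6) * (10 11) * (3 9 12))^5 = (0 15 10 2 3 4 13 9 5 1 12 6 8 11) = [15, 12, 3, 4, 13, 1, 8, 7, 11, 5, 2, 0, 6, 9, 14, 10]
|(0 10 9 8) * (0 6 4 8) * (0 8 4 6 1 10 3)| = 4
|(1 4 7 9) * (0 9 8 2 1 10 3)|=20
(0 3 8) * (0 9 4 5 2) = [3, 1, 0, 8, 5, 2, 6, 7, 9, 4] = (0 3 8 9 4 5 2)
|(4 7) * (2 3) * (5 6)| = |(2 3)(4 7)(5 6)| = 2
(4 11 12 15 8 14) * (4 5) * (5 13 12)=(4 11 5)(8 14 13 12 15)=[0, 1, 2, 3, 11, 4, 6, 7, 14, 9, 10, 5, 15, 12, 13, 8]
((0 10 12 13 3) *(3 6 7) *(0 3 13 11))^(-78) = (13)(0 12)(10 11) = [12, 1, 2, 3, 4, 5, 6, 7, 8, 9, 11, 10, 0, 13]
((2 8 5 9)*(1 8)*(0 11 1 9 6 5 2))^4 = (0 2 1)(8 11 9) = [2, 0, 1, 3, 4, 5, 6, 7, 11, 8, 10, 9]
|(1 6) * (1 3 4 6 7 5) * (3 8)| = 12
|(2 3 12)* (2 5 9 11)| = 6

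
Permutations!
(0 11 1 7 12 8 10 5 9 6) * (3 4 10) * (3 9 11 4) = [4, 7, 2, 3, 10, 11, 0, 12, 9, 6, 5, 1, 8] = (0 4 10 5 11 1 7 12 8 9 6)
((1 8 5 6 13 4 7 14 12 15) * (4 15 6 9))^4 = [0, 4, 2, 3, 6, 14, 8, 13, 7, 12, 10, 11, 1, 5, 15, 9] = (1 4 6 8 7 13 5 14 15 9 12)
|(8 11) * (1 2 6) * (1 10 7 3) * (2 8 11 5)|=|(11)(1 8 5 2 6 10 7 3)|=8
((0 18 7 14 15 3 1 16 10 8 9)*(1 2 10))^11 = (0 18 7 14 15 3 2 10 8 9)(1 16) = [18, 16, 10, 2, 4, 5, 6, 14, 9, 0, 8, 11, 12, 13, 15, 3, 1, 17, 7]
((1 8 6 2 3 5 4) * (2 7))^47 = (1 4 5 3 2 7 6 8) = [0, 4, 7, 2, 5, 3, 8, 6, 1]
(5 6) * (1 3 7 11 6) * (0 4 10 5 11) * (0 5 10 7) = (0 4 7 5 1 3)(6 11) = [4, 3, 2, 0, 7, 1, 11, 5, 8, 9, 10, 6]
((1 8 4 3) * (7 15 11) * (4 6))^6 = (15)(1 8 6 4 3) = [0, 8, 2, 1, 3, 5, 4, 7, 6, 9, 10, 11, 12, 13, 14, 15]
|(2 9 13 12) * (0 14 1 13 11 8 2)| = 20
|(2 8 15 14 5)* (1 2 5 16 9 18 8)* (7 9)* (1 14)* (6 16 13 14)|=|(1 2 6 16 7 9 18 8 15)(13 14)|=18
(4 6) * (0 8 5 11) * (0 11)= (11)(0 8 5)(4 6)= [8, 1, 2, 3, 6, 0, 4, 7, 5, 9, 10, 11]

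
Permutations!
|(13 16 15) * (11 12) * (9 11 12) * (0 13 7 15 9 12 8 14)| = 8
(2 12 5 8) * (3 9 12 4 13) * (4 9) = (2 9 12 5 8)(3 4 13) = [0, 1, 9, 4, 13, 8, 6, 7, 2, 12, 10, 11, 5, 3]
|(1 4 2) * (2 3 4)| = 2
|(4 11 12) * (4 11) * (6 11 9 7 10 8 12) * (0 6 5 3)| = 5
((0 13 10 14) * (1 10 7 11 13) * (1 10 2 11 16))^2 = (0 14 10)(1 11 7)(2 13 16) = [14, 11, 13, 3, 4, 5, 6, 1, 8, 9, 0, 7, 12, 16, 10, 15, 2]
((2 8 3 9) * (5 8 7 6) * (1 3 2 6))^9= (1 3 9 6 5 8 2 7)= [0, 3, 7, 9, 4, 8, 5, 1, 2, 6]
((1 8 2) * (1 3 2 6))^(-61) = [0, 6, 3, 2, 4, 5, 8, 7, 1] = (1 6 8)(2 3)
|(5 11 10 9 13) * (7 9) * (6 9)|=7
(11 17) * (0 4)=(0 4)(11 17)=[4, 1, 2, 3, 0, 5, 6, 7, 8, 9, 10, 17, 12, 13, 14, 15, 16, 11]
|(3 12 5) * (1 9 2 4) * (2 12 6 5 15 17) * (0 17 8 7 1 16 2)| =|(0 17)(1 9 12 15 8 7)(2 4 16)(3 6 5)| =6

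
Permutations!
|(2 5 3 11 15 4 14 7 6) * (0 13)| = |(0 13)(2 5 3 11 15 4 14 7 6)| = 18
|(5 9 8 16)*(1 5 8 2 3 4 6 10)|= |(1 5 9 2 3 4 6 10)(8 16)|= 8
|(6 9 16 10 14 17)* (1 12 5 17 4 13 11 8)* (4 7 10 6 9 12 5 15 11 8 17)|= |(1 5 4 13 8)(6 12 15 11 17 9 16)(7 10 14)|= 105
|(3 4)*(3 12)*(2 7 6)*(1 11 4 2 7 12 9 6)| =6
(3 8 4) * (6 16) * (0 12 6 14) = (0 12 6 16 14)(3 8 4) = [12, 1, 2, 8, 3, 5, 16, 7, 4, 9, 10, 11, 6, 13, 0, 15, 14]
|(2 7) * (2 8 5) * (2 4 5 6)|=|(2 7 8 6)(4 5)|=4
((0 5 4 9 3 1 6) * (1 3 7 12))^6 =(0 1 7 4)(5 6 12 9) =[1, 7, 2, 3, 0, 6, 12, 4, 8, 5, 10, 11, 9]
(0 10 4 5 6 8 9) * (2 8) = [10, 1, 8, 3, 5, 6, 2, 7, 9, 0, 4] = (0 10 4 5 6 2 8 9)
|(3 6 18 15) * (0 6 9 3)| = 4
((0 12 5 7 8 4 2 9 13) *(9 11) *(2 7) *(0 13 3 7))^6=[3, 1, 4, 5, 9, 8, 6, 2, 11, 12, 10, 0, 7, 13]=(13)(0 3 5 8 11)(2 4 9 12 7)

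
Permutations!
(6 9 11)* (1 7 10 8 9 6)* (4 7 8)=[0, 8, 2, 3, 7, 5, 6, 10, 9, 11, 4, 1]=(1 8 9 11)(4 7 10)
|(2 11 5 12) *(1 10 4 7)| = 4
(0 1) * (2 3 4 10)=(0 1)(2 3 4 10)=[1, 0, 3, 4, 10, 5, 6, 7, 8, 9, 2]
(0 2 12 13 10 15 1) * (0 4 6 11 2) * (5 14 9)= (1 4 6 11 2 12 13 10 15)(5 14 9)= [0, 4, 12, 3, 6, 14, 11, 7, 8, 5, 15, 2, 13, 10, 9, 1]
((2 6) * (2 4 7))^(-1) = (2 7 4 6) = [0, 1, 7, 3, 6, 5, 2, 4]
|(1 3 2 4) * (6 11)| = 4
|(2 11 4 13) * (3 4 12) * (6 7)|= 6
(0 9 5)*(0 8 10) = (0 9 5 8 10) = [9, 1, 2, 3, 4, 8, 6, 7, 10, 5, 0]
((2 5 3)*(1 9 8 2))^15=[0, 2, 1, 8, 4, 9, 6, 7, 3, 5]=(1 2)(3 8)(5 9)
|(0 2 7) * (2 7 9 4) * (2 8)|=4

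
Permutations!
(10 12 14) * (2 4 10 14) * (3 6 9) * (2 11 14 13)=[0, 1, 4, 6, 10, 5, 9, 7, 8, 3, 12, 14, 11, 2, 13]=(2 4 10 12 11 14 13)(3 6 9)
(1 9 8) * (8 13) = (1 9 13 8) = [0, 9, 2, 3, 4, 5, 6, 7, 1, 13, 10, 11, 12, 8]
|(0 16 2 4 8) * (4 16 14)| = 4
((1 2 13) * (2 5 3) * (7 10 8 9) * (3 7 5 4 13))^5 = [0, 13, 3, 2, 1, 5, 6, 7, 8, 9, 10, 11, 12, 4] = (1 13 4)(2 3)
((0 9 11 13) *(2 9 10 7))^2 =(0 7 9 13 10 2 11) =[7, 1, 11, 3, 4, 5, 6, 9, 8, 13, 2, 0, 12, 10]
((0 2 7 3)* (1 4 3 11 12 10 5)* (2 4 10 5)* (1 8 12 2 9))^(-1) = [3, 9, 11, 4, 0, 12, 6, 2, 5, 10, 1, 7, 8] = (0 3 4)(1 9 10)(2 11 7)(5 12 8)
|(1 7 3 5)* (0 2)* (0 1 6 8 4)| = |(0 2 1 7 3 5 6 8 4)| = 9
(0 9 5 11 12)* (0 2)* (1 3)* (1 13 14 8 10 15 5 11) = (0 9 11 12 2)(1 3 13 14 8 10 15 5) = [9, 3, 0, 13, 4, 1, 6, 7, 10, 11, 15, 12, 2, 14, 8, 5]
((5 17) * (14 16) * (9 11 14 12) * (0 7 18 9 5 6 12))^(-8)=(0 16 14 11 9 18 7)=[16, 1, 2, 3, 4, 5, 6, 0, 8, 18, 10, 9, 12, 13, 11, 15, 14, 17, 7]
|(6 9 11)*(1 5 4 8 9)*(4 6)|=12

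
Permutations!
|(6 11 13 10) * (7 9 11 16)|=|(6 16 7 9 11 13 10)|=7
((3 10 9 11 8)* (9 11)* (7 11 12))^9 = [0, 1, 2, 7, 4, 5, 6, 3, 12, 9, 11, 10, 8] = (3 7)(8 12)(10 11)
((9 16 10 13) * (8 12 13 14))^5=(8 10 9 12 14 16 13)=[0, 1, 2, 3, 4, 5, 6, 7, 10, 12, 9, 11, 14, 8, 16, 15, 13]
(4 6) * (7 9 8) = (4 6)(7 9 8) = [0, 1, 2, 3, 6, 5, 4, 9, 7, 8]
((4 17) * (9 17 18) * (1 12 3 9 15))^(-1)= [0, 15, 2, 12, 17, 5, 6, 7, 8, 3, 10, 11, 1, 13, 14, 18, 16, 9, 4]= (1 15 18 4 17 9 3 12)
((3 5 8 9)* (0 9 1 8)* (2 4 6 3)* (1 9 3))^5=(0 5 3)(1 6 4 2 9 8)=[5, 6, 9, 0, 2, 3, 4, 7, 1, 8]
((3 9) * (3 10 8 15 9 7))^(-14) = [0, 1, 2, 3, 4, 5, 6, 7, 9, 8, 15, 11, 12, 13, 14, 10] = (8 9)(10 15)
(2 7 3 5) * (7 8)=[0, 1, 8, 5, 4, 2, 6, 3, 7]=(2 8 7 3 5)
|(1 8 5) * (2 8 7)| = |(1 7 2 8 5)| = 5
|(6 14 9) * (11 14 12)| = |(6 12 11 14 9)| = 5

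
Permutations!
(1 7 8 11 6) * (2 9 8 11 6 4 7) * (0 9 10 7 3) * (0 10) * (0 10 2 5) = [9, 5, 10, 2, 3, 0, 1, 11, 6, 8, 7, 4] = (0 9 8 6 1 5)(2 10 7 11 4 3)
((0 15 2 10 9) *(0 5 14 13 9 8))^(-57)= (0 10 15 8 2)(5 9 13 14)= [10, 1, 0, 3, 4, 9, 6, 7, 2, 13, 15, 11, 12, 14, 5, 8]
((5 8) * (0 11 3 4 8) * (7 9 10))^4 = (0 8 3)(4 11 5)(7 9 10) = [8, 1, 2, 0, 11, 4, 6, 9, 3, 10, 7, 5]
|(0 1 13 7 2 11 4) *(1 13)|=|(0 13 7 2 11 4)|=6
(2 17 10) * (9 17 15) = (2 15 9 17 10) = [0, 1, 15, 3, 4, 5, 6, 7, 8, 17, 2, 11, 12, 13, 14, 9, 16, 10]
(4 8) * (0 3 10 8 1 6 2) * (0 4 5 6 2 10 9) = (0 3 9)(1 2 4)(5 6 10 8) = [3, 2, 4, 9, 1, 6, 10, 7, 5, 0, 8]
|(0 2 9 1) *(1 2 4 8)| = 4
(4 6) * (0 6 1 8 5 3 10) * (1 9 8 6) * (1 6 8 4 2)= (0 6 2 1 8 5 3 10)(4 9)= [6, 8, 1, 10, 9, 3, 2, 7, 5, 4, 0]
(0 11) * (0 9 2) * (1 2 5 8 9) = (0 11 1 2)(5 8 9) = [11, 2, 0, 3, 4, 8, 6, 7, 9, 5, 10, 1]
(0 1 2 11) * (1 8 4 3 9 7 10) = (0 8 4 3 9 7 10 1 2 11) = [8, 2, 11, 9, 3, 5, 6, 10, 4, 7, 1, 0]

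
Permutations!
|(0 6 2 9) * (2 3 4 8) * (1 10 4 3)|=8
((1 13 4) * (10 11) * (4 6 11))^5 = (1 4 10 11 6 13) = [0, 4, 2, 3, 10, 5, 13, 7, 8, 9, 11, 6, 12, 1]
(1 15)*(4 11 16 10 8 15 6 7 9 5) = (1 6 7 9 5 4 11 16 10 8 15) = [0, 6, 2, 3, 11, 4, 7, 9, 15, 5, 8, 16, 12, 13, 14, 1, 10]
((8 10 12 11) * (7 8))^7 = (7 10 11 8 12) = [0, 1, 2, 3, 4, 5, 6, 10, 12, 9, 11, 8, 7]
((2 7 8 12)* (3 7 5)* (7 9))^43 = (2 5 3 9 7 8 12) = [0, 1, 5, 9, 4, 3, 6, 8, 12, 7, 10, 11, 2]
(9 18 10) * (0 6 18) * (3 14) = (0 6 18 10 9)(3 14) = [6, 1, 2, 14, 4, 5, 18, 7, 8, 0, 9, 11, 12, 13, 3, 15, 16, 17, 10]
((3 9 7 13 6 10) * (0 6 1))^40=[0, 1, 2, 3, 4, 5, 6, 7, 8, 9, 10, 11, 12, 13]=(13)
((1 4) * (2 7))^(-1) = [0, 4, 7, 3, 1, 5, 6, 2] = (1 4)(2 7)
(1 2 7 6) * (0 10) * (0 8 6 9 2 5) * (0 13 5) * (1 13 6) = (0 10 8 1)(2 7 9)(5 6 13) = [10, 0, 7, 3, 4, 6, 13, 9, 1, 2, 8, 11, 12, 5]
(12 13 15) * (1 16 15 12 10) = (1 16 15 10)(12 13) = [0, 16, 2, 3, 4, 5, 6, 7, 8, 9, 1, 11, 13, 12, 14, 10, 15]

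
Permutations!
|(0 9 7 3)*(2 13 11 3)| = |(0 9 7 2 13 11 3)| = 7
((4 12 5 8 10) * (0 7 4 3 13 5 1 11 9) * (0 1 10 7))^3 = (3 8 12 13 7 10 5 4) = [0, 1, 2, 8, 3, 4, 6, 10, 12, 9, 5, 11, 13, 7]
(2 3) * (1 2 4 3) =(1 2)(3 4) =[0, 2, 1, 4, 3]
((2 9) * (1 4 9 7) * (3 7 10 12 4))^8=[0, 7, 4, 1, 10, 5, 6, 3, 8, 12, 9, 11, 2]=(1 7 3)(2 4 10 9 12)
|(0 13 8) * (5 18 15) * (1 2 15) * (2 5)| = |(0 13 8)(1 5 18)(2 15)| = 6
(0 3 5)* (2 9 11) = (0 3 5)(2 9 11) = [3, 1, 9, 5, 4, 0, 6, 7, 8, 11, 10, 2]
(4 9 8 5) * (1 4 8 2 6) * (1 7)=(1 4 9 2 6 7)(5 8)=[0, 4, 6, 3, 9, 8, 7, 1, 5, 2]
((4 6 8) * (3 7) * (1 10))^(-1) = (1 10)(3 7)(4 8 6) = [0, 10, 2, 7, 8, 5, 4, 3, 6, 9, 1]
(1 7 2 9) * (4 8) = [0, 7, 9, 3, 8, 5, 6, 2, 4, 1] = (1 7 2 9)(4 8)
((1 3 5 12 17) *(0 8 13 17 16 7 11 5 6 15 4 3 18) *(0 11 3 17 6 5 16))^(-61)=(0 12 5 3 7 16 11 18 1 17 4 15 6 13 8)=[12, 17, 2, 7, 15, 3, 13, 16, 0, 9, 10, 18, 5, 8, 14, 6, 11, 4, 1]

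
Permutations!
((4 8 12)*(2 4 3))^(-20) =(12) =[0, 1, 2, 3, 4, 5, 6, 7, 8, 9, 10, 11, 12]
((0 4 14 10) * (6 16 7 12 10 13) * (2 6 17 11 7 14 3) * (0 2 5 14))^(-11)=(0 5 17 12 6 4 14 11 10 16 3 13 7 2)=[5, 1, 0, 13, 14, 17, 4, 2, 8, 9, 16, 10, 6, 7, 11, 15, 3, 12]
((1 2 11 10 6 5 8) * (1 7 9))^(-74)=(1 7 5 10 2 9 8 6 11)=[0, 7, 9, 3, 4, 10, 11, 5, 6, 8, 2, 1]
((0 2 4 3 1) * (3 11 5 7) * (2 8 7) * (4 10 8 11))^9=[0, 1, 2, 3, 4, 5, 6, 7, 8, 9, 10, 11]=(11)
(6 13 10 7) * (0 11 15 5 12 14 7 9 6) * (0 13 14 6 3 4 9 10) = [11, 1, 2, 4, 9, 12, 14, 13, 8, 3, 10, 15, 6, 0, 7, 5] = (0 11 15 5 12 6 14 7 13)(3 4 9)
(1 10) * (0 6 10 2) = (0 6 10 1 2) = [6, 2, 0, 3, 4, 5, 10, 7, 8, 9, 1]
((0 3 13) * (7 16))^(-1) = [13, 1, 2, 0, 4, 5, 6, 16, 8, 9, 10, 11, 12, 3, 14, 15, 7] = (0 13 3)(7 16)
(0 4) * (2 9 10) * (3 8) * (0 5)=(0 4 5)(2 9 10)(3 8)=[4, 1, 9, 8, 5, 0, 6, 7, 3, 10, 2]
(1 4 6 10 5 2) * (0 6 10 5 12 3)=(0 6 5 2 1 4 10 12 3)=[6, 4, 1, 0, 10, 2, 5, 7, 8, 9, 12, 11, 3]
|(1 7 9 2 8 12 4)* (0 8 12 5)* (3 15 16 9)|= |(0 8 5)(1 7 3 15 16 9 2 12 4)|= 9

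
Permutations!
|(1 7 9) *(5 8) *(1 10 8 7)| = 5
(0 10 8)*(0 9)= (0 10 8 9)= [10, 1, 2, 3, 4, 5, 6, 7, 9, 0, 8]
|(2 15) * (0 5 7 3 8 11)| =|(0 5 7 3 8 11)(2 15)| =6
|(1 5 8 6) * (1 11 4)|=|(1 5 8 6 11 4)|=6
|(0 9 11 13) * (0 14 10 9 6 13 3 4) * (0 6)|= |(3 4 6 13 14 10 9 11)|= 8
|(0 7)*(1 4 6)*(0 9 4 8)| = 7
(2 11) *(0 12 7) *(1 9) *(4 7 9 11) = [12, 11, 4, 3, 7, 5, 6, 0, 8, 1, 10, 2, 9] = (0 12 9 1 11 2 4 7)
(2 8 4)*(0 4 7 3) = [4, 1, 8, 0, 2, 5, 6, 3, 7] = (0 4 2 8 7 3)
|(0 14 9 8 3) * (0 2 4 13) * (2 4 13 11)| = 9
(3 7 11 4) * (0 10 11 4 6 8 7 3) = [10, 1, 2, 3, 0, 5, 8, 4, 7, 9, 11, 6] = (0 10 11 6 8 7 4)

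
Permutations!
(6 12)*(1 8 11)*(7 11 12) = [0, 8, 2, 3, 4, 5, 7, 11, 12, 9, 10, 1, 6] = (1 8 12 6 7 11)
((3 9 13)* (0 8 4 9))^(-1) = (0 3 13 9 4 8) = [3, 1, 2, 13, 8, 5, 6, 7, 0, 4, 10, 11, 12, 9]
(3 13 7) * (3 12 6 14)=(3 13 7 12 6 14)=[0, 1, 2, 13, 4, 5, 14, 12, 8, 9, 10, 11, 6, 7, 3]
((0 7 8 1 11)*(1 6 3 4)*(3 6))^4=(0 4 7 1 8 11 3)=[4, 8, 2, 0, 7, 5, 6, 1, 11, 9, 10, 3]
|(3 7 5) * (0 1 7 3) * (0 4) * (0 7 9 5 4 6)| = |(0 1 9 5 6)(4 7)| = 10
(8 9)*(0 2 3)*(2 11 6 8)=[11, 1, 3, 0, 4, 5, 8, 7, 9, 2, 10, 6]=(0 11 6 8 9 2 3)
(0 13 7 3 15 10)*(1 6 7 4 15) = [13, 6, 2, 1, 15, 5, 7, 3, 8, 9, 0, 11, 12, 4, 14, 10] = (0 13 4 15 10)(1 6 7 3)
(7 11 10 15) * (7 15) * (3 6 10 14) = [0, 1, 2, 6, 4, 5, 10, 11, 8, 9, 7, 14, 12, 13, 3, 15] = (15)(3 6 10 7 11 14)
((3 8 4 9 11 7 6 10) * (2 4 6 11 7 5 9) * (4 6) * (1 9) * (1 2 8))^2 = (1 7 5 6 3 9 11 2 10) = [0, 7, 10, 9, 4, 6, 3, 5, 8, 11, 1, 2]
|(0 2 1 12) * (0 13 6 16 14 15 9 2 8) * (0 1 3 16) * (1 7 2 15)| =22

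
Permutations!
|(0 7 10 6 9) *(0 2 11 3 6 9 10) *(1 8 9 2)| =|(0 7)(1 8 9)(2 11 3 6 10)| =30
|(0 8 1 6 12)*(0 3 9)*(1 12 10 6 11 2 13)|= 20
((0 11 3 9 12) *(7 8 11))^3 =(0 11 12 8 9 7 3) =[11, 1, 2, 0, 4, 5, 6, 3, 9, 7, 10, 12, 8]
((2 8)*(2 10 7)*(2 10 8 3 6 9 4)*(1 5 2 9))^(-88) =(10)(1 2 6 5 3) =[0, 2, 6, 1, 4, 3, 5, 7, 8, 9, 10]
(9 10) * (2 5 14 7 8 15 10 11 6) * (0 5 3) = [5, 1, 3, 0, 4, 14, 2, 8, 15, 11, 9, 6, 12, 13, 7, 10] = (0 5 14 7 8 15 10 9 11 6 2 3)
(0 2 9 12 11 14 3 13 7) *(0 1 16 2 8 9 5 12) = [8, 16, 5, 13, 4, 12, 6, 1, 9, 0, 10, 14, 11, 7, 3, 15, 2] = (0 8 9)(1 16 2 5 12 11 14 3 13 7)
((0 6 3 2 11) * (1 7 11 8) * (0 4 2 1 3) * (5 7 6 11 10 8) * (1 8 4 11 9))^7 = (11)(0 6 1 9)(2 7 4 5 10)(3 8) = [6, 9, 7, 8, 5, 10, 1, 4, 3, 0, 2, 11]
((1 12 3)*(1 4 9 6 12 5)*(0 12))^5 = (0 6 9 4 3 12)(1 5) = [6, 5, 2, 12, 3, 1, 9, 7, 8, 4, 10, 11, 0]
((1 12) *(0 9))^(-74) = (12) = [0, 1, 2, 3, 4, 5, 6, 7, 8, 9, 10, 11, 12]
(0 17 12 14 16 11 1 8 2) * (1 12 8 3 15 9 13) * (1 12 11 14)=(0 17 8 2)(1 3 15 9 13 12)(14 16)=[17, 3, 0, 15, 4, 5, 6, 7, 2, 13, 10, 11, 1, 12, 16, 9, 14, 8]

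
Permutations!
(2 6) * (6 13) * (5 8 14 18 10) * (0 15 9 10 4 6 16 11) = [15, 1, 13, 3, 6, 8, 2, 7, 14, 10, 5, 0, 12, 16, 18, 9, 11, 17, 4] = (0 15 9 10 5 8 14 18 4 6 2 13 16 11)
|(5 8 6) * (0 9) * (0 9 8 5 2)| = |(9)(0 8 6 2)| = 4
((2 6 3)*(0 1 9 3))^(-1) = (0 6 2 3 9 1) = [6, 0, 3, 9, 4, 5, 2, 7, 8, 1]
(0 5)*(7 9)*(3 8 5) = [3, 1, 2, 8, 4, 0, 6, 9, 5, 7] = (0 3 8 5)(7 9)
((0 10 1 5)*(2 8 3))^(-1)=(0 5 1 10)(2 3 8)=[5, 10, 3, 8, 4, 1, 6, 7, 2, 9, 0]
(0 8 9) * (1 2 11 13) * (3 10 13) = (0 8 9)(1 2 11 3 10 13) = [8, 2, 11, 10, 4, 5, 6, 7, 9, 0, 13, 3, 12, 1]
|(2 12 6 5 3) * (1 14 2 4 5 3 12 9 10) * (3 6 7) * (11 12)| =|(1 14 2 9 10)(3 4 5 11 12 7)| =30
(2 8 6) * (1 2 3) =(1 2 8 6 3) =[0, 2, 8, 1, 4, 5, 3, 7, 6]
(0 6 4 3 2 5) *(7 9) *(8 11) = [6, 1, 5, 2, 3, 0, 4, 9, 11, 7, 10, 8] = (0 6 4 3 2 5)(7 9)(8 11)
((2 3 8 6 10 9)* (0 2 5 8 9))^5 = (0 8 3 10 5 2 6 9) = [8, 1, 6, 10, 4, 2, 9, 7, 3, 0, 5]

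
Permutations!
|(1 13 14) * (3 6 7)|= 3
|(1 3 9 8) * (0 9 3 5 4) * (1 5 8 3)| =|(0 9 3 1 8 5 4)| =7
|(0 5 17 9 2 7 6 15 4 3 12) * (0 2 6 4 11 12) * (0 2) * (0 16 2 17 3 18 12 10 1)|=|(0 5 3 17 9 6 15 11 10 1)(2 7 4 18 12 16)|=30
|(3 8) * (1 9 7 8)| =5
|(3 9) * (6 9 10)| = |(3 10 6 9)| = 4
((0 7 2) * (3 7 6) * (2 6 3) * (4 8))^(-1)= (0 2 6 7 3)(4 8)= [2, 1, 6, 0, 8, 5, 7, 3, 4]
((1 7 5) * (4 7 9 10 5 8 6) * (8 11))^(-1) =[0, 5, 2, 3, 6, 10, 8, 4, 11, 1, 9, 7] =(1 5 10 9)(4 6 8 11 7)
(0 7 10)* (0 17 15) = (0 7 10 17 15) = [7, 1, 2, 3, 4, 5, 6, 10, 8, 9, 17, 11, 12, 13, 14, 0, 16, 15]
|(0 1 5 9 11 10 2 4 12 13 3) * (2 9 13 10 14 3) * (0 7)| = 13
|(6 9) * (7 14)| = 2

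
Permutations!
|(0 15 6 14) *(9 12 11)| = 12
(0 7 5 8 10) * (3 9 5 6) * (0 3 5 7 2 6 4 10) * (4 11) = (0 2 6 5 8)(3 9 7 11 4 10) = [2, 1, 6, 9, 10, 8, 5, 11, 0, 7, 3, 4]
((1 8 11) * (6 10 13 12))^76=[0, 8, 2, 3, 4, 5, 6, 7, 11, 9, 10, 1, 12, 13]=(13)(1 8 11)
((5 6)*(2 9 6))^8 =(9) =[0, 1, 2, 3, 4, 5, 6, 7, 8, 9]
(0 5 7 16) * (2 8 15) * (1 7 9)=(0 5 9 1 7 16)(2 8 15)=[5, 7, 8, 3, 4, 9, 6, 16, 15, 1, 10, 11, 12, 13, 14, 2, 0]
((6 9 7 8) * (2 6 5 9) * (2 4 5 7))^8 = [0, 1, 5, 3, 2, 6, 9, 7, 8, 4] = (2 5 6 9 4)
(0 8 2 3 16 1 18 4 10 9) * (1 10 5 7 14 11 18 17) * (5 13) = (0 8 2 3 16 10 9)(1 17)(4 13 5 7 14 11 18) = [8, 17, 3, 16, 13, 7, 6, 14, 2, 0, 9, 18, 12, 5, 11, 15, 10, 1, 4]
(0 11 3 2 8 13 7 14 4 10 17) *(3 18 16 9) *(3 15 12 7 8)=[11, 1, 3, 2, 10, 5, 6, 14, 13, 15, 17, 18, 7, 8, 4, 12, 9, 0, 16]=(0 11 18 16 9 15 12 7 14 4 10 17)(2 3)(8 13)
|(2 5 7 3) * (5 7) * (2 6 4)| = 5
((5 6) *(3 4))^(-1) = (3 4)(5 6) = [0, 1, 2, 4, 3, 6, 5]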